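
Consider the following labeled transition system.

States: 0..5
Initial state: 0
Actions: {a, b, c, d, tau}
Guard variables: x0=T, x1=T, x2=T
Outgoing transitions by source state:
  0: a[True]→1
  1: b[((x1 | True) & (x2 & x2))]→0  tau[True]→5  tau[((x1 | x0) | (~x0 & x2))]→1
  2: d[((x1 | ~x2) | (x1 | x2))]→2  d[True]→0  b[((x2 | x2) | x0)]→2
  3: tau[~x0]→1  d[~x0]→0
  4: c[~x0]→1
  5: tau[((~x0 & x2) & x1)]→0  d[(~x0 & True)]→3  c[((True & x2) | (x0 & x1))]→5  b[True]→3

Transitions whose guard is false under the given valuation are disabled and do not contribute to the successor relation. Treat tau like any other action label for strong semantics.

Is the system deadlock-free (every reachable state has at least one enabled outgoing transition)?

Answer: DEADLOCK at state 3

Trace:
Reachable = {0,1,3,5}
  0: a→1  [deg 1]
  1: b→0  tau→1  tau→5  [deg 3]
  3: ∅  [no exit]
  5: b→3  c→5  [deg 2]
trace reaching 3: a·tau·b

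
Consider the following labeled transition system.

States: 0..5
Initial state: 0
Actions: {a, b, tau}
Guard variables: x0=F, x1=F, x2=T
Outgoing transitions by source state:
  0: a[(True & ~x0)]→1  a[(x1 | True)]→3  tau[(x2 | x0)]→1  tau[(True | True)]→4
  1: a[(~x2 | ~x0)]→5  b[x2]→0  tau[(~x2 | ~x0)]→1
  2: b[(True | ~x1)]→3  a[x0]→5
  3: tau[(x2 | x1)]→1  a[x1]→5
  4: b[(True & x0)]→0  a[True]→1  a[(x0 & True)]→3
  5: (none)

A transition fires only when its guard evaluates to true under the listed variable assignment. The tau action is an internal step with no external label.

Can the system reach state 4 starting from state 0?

After dropping false guards: 10 live edges.
depth 0: {0}
depth 1: {1,3,4}  cumulative {0,1,3,4}
depth 2: {5}  cumulative {0,1,3,4,5}
Reachable = {0,1,3,4,5}
witness 4: tau

Answer: REACHABLE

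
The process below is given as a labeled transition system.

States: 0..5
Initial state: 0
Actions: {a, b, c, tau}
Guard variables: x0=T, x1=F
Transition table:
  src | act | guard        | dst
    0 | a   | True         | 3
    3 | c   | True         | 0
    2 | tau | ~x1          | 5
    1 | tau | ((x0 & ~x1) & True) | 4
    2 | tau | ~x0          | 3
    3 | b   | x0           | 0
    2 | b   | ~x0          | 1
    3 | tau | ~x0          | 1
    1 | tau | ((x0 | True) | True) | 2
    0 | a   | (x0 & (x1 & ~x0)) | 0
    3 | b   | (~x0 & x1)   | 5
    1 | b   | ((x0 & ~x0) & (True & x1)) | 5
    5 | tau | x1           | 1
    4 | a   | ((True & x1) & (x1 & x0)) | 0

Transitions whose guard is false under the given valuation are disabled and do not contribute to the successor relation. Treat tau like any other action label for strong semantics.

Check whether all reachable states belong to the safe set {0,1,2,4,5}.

Answer: INVARIANT VIOLATED at state 3

Working:
Safe = {0,1,2,4,5}
Reach set: {0,3}
  0: ✓
  3: outside
witness against invariant: a → 3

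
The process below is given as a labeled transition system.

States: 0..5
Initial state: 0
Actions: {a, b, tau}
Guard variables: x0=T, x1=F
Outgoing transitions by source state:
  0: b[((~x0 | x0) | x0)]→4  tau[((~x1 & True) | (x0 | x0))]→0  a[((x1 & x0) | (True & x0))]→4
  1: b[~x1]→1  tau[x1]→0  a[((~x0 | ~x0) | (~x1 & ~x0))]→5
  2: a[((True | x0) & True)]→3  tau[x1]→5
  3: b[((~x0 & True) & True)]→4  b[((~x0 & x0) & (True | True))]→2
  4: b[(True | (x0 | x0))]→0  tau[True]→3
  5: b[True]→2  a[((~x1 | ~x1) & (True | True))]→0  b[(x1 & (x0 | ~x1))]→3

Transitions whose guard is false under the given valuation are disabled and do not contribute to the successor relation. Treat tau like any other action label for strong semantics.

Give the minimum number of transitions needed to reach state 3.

Answer: 2

Working:
BFS to 3:
  L0 = {0}
  L1 = {4}
  L2 = {3}
first hit 3 at d=2 via a·tau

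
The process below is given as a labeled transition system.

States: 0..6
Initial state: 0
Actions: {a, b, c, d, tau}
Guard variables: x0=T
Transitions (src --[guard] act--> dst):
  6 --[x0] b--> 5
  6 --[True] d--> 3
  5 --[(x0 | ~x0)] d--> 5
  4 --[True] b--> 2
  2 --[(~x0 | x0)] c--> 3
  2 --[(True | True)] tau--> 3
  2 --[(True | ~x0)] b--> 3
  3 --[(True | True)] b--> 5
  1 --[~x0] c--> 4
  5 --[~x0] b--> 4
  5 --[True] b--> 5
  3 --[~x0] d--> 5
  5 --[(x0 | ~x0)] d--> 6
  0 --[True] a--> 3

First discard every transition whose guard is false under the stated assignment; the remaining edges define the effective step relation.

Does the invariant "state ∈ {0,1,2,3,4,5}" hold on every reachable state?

Answer: INVARIANT VIOLATED at state 6

Analysis:
Safe = {0,1,2,3,4,5}
R = {0,3,5,6}
  0: ok
  3: ok
  5: ok
  6: VIOLATES
reach 6 via a·b·d — violates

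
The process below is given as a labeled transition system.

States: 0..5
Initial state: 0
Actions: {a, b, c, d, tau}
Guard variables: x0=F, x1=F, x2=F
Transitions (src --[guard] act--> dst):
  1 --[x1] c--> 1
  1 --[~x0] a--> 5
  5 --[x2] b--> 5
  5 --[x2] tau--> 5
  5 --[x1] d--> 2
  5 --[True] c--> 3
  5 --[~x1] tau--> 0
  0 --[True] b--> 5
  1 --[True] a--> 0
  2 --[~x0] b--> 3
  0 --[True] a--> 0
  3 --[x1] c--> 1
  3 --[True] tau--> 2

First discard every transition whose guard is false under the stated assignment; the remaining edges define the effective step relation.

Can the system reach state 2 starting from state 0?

8 transition(s) survive guard evaluation.
Layer 0: {0}
Layer 1: {5}  now seen {0,5}
Layer 2: {3}  now seen {0,3,5}
Layer 3: {2}  now seen {0,2,3,5}
Reachable = {0,2,3,5}
trace reaching 2: b·c·tau

Answer: REACHABLE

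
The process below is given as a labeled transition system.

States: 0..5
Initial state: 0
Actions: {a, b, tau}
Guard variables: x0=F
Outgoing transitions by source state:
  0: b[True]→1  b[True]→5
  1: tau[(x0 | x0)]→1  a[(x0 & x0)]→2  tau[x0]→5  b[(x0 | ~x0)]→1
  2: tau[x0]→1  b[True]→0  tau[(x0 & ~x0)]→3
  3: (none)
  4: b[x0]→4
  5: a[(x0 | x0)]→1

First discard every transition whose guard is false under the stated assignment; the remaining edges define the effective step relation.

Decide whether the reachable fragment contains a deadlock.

Answer: DEADLOCK at state 5

Working:
Reach set: {0,1,5}
  0: b→1  b→5  [2 out]
  1: b→1  [1 out]
  5: ∅  [STUCK]
trace reaching 5: b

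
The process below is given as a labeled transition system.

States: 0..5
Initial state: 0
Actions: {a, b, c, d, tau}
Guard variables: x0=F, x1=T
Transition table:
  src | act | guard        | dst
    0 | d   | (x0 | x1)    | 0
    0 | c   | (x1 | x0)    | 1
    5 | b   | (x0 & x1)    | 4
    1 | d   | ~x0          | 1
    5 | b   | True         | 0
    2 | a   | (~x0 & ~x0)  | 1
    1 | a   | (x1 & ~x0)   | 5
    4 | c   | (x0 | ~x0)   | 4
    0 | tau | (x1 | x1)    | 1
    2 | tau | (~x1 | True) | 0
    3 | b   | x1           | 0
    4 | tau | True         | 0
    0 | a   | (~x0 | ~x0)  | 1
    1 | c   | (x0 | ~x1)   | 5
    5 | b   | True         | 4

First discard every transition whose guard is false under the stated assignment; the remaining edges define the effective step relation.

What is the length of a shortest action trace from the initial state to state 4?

Layered search for 4:
  depth 0: {0}
  depth 1: {1}
  depth 2: {5}
  depth 3: {4}
first hit 4 at d=3 via a·a·b

Answer: 3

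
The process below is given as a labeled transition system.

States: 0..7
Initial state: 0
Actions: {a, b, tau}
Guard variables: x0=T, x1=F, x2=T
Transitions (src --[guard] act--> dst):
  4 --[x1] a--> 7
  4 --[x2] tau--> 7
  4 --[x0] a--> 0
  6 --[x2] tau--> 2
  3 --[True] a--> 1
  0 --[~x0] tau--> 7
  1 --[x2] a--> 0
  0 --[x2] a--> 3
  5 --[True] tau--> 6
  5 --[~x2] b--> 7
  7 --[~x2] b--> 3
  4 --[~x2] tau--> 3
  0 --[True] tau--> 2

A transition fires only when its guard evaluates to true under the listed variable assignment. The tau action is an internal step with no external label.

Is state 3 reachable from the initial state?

After dropping false guards: 8 live edges.
Layer 0: {0}
Layer 1: {2,3}  now seen {0,2,3}
Layer 2: {1}  now seen {0,1,2,3}
Reachable = {0,1,2,3}
witness 3: a

Answer: REACHABLE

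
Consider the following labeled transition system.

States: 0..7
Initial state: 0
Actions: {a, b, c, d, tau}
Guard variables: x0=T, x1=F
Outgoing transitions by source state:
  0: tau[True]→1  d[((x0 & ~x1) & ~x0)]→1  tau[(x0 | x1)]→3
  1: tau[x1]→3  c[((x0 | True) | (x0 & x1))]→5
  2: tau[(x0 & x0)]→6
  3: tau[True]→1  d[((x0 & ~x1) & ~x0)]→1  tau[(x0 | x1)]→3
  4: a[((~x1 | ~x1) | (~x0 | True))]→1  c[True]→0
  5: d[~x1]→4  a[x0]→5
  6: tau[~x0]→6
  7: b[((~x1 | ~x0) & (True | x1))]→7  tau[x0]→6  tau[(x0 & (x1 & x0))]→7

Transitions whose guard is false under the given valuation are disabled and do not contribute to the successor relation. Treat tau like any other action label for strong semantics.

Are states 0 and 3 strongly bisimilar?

Answer: BISIMILAR

Analysis:
Bisimulation quotient by refinement:
  P[0] = {{0,1,2,3,4,5,6,7}}
  P[1] = {{0,2,3},{1},{4},{5},{6},{7}}
  P[2] = {{0,3},{1},{2},{4},{5},{6},{7}}
Fixed point at round 3; 7 class(es).
0∈{0,3}, 3∈{0,3}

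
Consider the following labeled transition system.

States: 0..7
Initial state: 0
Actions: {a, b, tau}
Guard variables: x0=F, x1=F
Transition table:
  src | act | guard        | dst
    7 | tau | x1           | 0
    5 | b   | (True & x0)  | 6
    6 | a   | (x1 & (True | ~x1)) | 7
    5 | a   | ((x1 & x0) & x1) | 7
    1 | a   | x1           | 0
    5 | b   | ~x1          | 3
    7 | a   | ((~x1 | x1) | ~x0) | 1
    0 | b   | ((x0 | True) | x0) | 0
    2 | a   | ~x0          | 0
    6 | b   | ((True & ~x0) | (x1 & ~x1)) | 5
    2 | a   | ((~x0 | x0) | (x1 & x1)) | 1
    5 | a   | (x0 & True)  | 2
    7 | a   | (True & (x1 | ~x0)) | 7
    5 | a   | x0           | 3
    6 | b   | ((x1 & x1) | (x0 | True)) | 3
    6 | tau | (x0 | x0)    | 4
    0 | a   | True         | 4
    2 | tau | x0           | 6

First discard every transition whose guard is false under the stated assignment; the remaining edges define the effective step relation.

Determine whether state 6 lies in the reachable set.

Answer: UNREACHABLE

Analysis:
After dropping false guards: 9 live edges.
Layer 0: {0}
Layer 1: {4}  cumulative {0,4}
R = {0,4}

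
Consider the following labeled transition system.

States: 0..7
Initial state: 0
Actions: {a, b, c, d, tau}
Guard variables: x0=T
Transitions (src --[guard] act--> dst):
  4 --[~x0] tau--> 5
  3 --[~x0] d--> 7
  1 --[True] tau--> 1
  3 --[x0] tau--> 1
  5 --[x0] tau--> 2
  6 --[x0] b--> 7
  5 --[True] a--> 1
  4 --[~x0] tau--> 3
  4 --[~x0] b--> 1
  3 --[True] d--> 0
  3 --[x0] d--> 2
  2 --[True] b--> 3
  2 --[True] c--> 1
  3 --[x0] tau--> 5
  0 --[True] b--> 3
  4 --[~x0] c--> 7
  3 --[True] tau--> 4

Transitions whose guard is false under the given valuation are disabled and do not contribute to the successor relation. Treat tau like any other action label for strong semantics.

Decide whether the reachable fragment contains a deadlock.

Answer: DEADLOCK at state 4

Working:
Reachable = {0,1,2,3,4,5}
  0: b→3  [1 out]
  1: tau→1  [1 out]
  2: b→3  c→1  [2 out]
  3: d→0  d→2  tau→1  tau→4  tau→5  [5 out]
  4: ∅  [no exit]
  5: a→1  tau→2  [2 out]
Path to 4: b·tau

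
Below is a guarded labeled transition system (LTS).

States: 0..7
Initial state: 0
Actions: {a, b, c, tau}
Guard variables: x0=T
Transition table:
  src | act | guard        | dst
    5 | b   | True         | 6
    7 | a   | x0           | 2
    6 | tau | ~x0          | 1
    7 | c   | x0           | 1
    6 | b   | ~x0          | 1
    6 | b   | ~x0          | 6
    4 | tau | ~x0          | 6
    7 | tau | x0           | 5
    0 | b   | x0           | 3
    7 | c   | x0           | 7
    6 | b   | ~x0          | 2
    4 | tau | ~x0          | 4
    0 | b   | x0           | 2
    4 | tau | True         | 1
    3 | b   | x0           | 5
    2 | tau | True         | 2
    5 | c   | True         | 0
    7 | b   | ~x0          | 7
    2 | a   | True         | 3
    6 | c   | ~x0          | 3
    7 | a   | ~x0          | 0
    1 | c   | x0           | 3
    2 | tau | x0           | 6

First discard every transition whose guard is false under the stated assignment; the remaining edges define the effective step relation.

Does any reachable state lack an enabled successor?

Reachable = {0,2,3,5,6}
  0: b→2  b→3  [deg 2]
  2: a→3  tau→2  tau→6  [deg 3]
  3: b→5  [deg 1]
  5: b→6  c→0  [deg 2]
  6: ∅  [STUCK]
witness 6: b·tau

Answer: DEADLOCK at state 6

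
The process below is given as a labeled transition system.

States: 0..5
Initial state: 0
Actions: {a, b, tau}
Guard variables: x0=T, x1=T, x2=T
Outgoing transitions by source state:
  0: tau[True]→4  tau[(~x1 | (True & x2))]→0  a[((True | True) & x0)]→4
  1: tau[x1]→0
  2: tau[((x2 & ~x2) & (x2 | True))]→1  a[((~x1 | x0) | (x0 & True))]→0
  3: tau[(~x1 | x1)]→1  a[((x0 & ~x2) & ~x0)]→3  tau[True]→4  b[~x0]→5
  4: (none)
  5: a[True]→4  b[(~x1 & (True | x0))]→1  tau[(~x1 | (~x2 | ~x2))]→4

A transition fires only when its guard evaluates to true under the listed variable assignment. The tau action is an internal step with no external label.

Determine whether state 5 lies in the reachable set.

After dropping false guards: 8 live edges.
L0 = {0}
L1 = {4}  total {0,4}
Reachable = {0,4}

Answer: UNREACHABLE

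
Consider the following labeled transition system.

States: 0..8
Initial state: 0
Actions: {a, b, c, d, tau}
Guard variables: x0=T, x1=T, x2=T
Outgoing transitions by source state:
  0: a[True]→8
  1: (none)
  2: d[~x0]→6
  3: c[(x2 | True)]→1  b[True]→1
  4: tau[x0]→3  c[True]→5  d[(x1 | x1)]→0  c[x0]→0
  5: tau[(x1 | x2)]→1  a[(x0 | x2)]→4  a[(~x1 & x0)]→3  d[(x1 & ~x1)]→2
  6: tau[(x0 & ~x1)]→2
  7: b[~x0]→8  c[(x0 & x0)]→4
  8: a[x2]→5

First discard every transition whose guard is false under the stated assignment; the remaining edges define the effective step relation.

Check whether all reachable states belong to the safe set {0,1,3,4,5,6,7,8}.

Allowed set {0,1,3,4,5,6,7,8}
Reachable = {0,1,3,4,5,8}
  0: ok
  1: ok
  3: ok
  4: ok
  5: ok
  8: ok

Answer: INVARIANT HOLDS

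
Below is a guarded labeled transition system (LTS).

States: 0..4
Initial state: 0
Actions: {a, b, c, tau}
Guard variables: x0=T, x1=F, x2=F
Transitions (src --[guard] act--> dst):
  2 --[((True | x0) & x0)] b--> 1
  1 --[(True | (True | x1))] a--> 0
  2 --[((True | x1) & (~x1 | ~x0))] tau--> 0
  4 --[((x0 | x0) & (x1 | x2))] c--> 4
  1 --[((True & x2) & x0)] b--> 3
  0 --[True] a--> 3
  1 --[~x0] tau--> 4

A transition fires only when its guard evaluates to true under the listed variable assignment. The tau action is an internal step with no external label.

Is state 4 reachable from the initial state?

Answer: UNREACHABLE

Analysis:
4 transition(s) survive guard evaluation.
Layer 0: {0}
Layer 1: {3}  now seen {0,3}
Reachable = {0,3}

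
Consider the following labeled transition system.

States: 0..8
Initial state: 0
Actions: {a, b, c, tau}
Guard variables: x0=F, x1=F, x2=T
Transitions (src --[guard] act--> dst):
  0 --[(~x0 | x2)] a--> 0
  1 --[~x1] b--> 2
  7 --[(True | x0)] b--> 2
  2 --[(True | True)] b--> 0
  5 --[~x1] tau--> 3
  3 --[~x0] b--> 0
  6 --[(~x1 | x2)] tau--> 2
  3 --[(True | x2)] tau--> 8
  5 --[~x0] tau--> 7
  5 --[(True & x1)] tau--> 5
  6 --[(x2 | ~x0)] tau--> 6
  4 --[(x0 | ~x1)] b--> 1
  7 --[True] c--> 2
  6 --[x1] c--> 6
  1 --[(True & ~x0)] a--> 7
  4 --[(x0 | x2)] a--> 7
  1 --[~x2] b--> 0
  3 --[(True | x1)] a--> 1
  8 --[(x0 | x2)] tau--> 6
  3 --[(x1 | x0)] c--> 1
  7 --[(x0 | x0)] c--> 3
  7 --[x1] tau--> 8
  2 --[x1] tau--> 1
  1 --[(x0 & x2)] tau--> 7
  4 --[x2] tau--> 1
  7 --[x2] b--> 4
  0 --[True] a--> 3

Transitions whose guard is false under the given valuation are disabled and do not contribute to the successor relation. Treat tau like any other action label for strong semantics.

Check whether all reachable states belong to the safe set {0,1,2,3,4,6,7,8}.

Inv-set: {0,1,2,3,4,6,7,8}
Reachable = {0,1,2,3,4,6,7,8}
  0: ok
  1: ok
  2: ok
  3: ok
  4: ok
  6: ok
  7: ok
  8: ok

Answer: INVARIANT HOLDS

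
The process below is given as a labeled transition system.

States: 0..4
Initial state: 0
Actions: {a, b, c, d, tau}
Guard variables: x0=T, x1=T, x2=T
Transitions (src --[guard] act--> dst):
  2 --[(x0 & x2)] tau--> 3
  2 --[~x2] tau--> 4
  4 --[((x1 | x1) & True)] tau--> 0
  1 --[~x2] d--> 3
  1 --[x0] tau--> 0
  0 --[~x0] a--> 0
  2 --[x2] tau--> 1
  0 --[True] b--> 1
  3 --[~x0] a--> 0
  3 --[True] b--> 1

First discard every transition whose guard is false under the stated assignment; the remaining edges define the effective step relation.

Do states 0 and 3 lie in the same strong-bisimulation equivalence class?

Answer: BISIMILAR

Trace:
Refine partition for ~:
  π0 = {{0,1,2,3,4}}
  π1 = {{0,3},{1,2,4}}
  π2 = {{0,3},{1,4},{2}}
3 equivalence class(es) (converged in 3)
0∈{0,3}, 3∈{0,3}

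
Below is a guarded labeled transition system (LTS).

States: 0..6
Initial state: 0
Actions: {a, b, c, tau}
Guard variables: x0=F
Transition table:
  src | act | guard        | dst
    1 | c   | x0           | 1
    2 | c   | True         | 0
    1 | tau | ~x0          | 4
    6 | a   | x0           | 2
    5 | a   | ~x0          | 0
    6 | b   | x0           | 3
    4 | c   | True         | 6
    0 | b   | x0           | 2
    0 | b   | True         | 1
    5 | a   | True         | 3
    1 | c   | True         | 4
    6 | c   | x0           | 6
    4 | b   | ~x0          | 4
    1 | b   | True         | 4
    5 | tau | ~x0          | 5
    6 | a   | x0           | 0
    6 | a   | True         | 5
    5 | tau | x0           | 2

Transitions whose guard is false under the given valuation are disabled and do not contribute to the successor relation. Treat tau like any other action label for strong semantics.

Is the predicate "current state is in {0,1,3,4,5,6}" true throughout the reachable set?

Allowed set {0,1,3,4,5,6}
R = {0,1,3,4,5,6}
  0: ✓
  1: ✓
  3: ✓
  4: ✓
  5: ✓
  6: ✓

Answer: INVARIANT HOLDS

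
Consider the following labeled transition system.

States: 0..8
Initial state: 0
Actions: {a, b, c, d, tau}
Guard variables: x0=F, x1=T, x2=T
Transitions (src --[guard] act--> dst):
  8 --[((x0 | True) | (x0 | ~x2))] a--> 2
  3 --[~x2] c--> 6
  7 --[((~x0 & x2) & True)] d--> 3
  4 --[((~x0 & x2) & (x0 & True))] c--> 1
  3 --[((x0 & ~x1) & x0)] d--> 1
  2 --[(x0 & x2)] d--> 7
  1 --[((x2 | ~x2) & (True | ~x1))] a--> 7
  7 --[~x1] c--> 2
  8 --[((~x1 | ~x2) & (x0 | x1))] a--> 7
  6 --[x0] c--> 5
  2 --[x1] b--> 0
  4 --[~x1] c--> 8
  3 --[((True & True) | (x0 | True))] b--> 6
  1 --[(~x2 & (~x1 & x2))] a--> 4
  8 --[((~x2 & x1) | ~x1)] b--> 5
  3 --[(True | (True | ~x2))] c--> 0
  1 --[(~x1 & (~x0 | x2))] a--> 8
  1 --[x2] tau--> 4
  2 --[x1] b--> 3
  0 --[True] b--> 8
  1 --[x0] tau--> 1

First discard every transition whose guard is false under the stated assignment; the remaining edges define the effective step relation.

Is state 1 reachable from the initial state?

9 transition(s) survive guard evaluation.
depth 0: {0}
depth 1: {8}  now seen {0,8}
depth 2: {2}  now seen {0,2,8}
depth 3: {3}  now seen {0,2,3,8}
depth 4: {6}  now seen {0,2,3,6,8}
R = {0,2,3,6,8}

Answer: UNREACHABLE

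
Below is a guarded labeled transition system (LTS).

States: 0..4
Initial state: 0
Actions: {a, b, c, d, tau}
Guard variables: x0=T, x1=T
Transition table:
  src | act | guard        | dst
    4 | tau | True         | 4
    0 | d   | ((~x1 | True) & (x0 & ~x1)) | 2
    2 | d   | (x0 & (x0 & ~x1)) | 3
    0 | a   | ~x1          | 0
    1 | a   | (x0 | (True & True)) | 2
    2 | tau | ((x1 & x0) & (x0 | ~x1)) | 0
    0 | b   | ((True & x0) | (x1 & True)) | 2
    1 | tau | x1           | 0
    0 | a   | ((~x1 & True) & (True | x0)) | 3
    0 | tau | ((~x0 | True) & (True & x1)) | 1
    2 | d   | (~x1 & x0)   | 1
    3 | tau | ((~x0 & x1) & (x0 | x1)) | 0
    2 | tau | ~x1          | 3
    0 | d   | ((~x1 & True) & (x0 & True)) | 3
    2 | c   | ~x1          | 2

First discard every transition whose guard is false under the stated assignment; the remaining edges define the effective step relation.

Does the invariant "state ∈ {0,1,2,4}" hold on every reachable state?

Safe = {0,1,2,4}
Reach set: {0,1,2}
  0: ok
  1: ok
  2: ok

Answer: INVARIANT HOLDS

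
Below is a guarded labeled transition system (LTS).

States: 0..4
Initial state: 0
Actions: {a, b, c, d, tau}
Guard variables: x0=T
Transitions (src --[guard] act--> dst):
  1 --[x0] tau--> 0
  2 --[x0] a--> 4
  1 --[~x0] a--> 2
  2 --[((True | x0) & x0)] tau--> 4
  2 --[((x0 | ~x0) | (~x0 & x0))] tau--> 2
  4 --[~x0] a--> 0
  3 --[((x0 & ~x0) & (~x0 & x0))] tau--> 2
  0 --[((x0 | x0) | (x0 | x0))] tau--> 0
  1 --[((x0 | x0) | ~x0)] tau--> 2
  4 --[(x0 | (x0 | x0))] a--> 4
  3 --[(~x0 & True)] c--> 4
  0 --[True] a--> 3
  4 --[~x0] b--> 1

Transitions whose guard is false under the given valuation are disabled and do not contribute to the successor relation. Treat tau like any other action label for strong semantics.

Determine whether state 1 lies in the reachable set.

8 transition(s) survive guard evaluation.
Layer 0: {0}
Layer 1: {3}  cumulative {0,3}
Reach set: {0,3}

Answer: UNREACHABLE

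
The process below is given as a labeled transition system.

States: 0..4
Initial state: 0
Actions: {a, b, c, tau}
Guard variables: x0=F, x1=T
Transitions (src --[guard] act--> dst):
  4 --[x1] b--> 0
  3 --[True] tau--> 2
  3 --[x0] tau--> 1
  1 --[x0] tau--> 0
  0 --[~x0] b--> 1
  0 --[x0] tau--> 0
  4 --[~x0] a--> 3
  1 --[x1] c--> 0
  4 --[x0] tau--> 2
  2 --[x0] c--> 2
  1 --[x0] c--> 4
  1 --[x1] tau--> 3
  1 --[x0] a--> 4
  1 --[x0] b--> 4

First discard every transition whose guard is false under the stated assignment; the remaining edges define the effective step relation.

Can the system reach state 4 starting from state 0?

6 transition(s) survive guard evaluation.
Layer 0: {0}
Layer 1: {1}  total {0,1}
Layer 2: {3}  total {0,1,3}
Layer 3: {2}  total {0,1,2,3}
R = {0,1,2,3}

Answer: UNREACHABLE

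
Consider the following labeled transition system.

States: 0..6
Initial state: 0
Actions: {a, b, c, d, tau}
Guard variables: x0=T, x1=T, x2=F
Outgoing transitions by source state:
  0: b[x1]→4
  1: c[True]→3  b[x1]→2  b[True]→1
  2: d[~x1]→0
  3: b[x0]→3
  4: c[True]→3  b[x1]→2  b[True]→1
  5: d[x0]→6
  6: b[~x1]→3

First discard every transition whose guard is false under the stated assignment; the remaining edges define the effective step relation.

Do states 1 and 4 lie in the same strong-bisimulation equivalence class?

Answer: BISIMILAR

Analysis:
Compute ~ classes (split until stable):
  π0 = {{0,1,2,3,4,5,6}}
  π1 = {{0,3},{1,4},{2,6},{5}}
  π2 = {{0},{1,4},{2,6},{3},{5}}
stable after 3 split(s): 5 block(s)
1∈{1,4}, 4∈{1,4}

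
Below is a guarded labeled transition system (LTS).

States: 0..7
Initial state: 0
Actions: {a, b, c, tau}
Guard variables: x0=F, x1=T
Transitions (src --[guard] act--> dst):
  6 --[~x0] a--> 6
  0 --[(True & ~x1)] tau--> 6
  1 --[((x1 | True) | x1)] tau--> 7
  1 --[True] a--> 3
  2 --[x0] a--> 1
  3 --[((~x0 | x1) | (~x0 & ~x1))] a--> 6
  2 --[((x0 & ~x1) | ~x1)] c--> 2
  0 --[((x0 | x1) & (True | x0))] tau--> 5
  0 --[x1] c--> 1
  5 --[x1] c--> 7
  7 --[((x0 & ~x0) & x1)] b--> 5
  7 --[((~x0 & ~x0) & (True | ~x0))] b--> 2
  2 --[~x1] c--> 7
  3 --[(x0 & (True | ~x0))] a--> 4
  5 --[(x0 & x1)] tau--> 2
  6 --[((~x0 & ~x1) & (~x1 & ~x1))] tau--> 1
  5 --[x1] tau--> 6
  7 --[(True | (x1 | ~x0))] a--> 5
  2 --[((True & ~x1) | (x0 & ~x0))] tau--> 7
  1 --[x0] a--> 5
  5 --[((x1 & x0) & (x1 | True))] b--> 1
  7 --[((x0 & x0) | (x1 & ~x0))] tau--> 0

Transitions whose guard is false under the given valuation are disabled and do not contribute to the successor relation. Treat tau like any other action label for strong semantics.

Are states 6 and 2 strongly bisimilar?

Answer: NOT BISIMILAR

Working:
Bisimulation quotient by refinement:
  round 0: {{0,1,2,3,4,5,6,7}}
  round 1: {{0,5},{1},{2,4},{3,6},{7}}
  round 2: {{0},{1},{2,4},{3,6},{5},{7}}
6 equivalence class(es) (converged in 3)
class of 6: {3,6}; class of 2: {2,4}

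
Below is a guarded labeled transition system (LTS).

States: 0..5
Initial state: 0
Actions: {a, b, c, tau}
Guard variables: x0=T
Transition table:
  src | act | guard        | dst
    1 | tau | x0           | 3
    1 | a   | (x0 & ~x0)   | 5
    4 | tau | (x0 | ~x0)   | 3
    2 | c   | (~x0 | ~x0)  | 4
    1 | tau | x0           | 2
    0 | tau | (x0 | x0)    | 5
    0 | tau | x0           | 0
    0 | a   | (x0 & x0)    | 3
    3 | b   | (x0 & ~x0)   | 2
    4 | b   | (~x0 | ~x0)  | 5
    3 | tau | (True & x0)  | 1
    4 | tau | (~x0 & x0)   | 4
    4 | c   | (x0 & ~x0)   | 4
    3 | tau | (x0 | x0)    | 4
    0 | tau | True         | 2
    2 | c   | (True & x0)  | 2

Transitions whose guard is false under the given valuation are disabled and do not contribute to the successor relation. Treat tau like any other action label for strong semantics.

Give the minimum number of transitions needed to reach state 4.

BFS to 4:
  depth 0: {0}
  depth 1: {2,3,5}
  depth 2: {1,4}
first hit 4 at d=2 via a·tau

Answer: 2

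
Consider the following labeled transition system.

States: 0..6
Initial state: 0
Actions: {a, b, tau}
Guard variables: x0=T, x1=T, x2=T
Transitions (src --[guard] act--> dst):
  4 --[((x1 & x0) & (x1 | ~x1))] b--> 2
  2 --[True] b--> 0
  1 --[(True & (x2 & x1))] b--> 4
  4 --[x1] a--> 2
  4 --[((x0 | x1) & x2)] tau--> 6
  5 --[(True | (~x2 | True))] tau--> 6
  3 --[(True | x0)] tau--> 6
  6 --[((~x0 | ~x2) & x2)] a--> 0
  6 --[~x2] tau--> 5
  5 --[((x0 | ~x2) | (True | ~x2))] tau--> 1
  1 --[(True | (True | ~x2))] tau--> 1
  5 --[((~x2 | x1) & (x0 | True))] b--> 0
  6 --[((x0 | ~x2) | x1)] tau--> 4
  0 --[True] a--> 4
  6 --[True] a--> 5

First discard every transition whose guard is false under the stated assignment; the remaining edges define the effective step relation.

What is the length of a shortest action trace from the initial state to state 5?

Answer: 3

Analysis:
Layered search for 5:
  depth 0: {0}
  depth 1: {4}
  depth 2: {2,6}
  depth 3: {5}
first hit 5 at d=3 via a·tau·a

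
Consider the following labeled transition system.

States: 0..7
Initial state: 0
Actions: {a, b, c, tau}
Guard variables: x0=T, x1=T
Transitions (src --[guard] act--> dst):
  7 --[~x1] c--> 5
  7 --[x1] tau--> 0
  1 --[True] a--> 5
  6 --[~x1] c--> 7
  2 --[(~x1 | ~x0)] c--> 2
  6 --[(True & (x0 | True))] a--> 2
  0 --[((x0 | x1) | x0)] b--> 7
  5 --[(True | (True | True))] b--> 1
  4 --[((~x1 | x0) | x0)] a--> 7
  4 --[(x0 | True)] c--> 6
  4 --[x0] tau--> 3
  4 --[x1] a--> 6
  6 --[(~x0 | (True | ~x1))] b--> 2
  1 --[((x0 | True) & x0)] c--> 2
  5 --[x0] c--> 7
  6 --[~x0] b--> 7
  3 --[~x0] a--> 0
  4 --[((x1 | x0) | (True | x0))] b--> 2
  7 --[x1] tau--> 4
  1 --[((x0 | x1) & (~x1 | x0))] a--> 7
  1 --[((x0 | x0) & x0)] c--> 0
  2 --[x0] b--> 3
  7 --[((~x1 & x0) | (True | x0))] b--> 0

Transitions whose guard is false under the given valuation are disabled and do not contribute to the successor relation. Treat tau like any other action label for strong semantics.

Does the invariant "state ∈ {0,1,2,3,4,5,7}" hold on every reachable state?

Inv-set: {0,1,2,3,4,5,7}
R = {0,2,3,4,6,7}
  0: ok
  2: ok
  3: ok
  4: ok
  6: ✗ unsafe
  7: ok
reach 6 via b·tau·a — violates

Answer: INVARIANT VIOLATED at state 6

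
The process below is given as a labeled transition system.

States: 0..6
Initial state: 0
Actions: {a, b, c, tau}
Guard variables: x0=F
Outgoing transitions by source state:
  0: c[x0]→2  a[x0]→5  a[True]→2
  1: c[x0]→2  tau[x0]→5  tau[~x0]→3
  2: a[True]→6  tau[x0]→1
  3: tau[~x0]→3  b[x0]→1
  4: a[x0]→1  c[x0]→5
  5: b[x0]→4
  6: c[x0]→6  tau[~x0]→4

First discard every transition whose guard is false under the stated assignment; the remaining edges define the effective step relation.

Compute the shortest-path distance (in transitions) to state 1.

Answer: UNREACHABLE

Working:
Layered search for 1:
  L0 = {0}
  L1 = {2}
  L2 = {6}
  L3 = {4}
1 never appears.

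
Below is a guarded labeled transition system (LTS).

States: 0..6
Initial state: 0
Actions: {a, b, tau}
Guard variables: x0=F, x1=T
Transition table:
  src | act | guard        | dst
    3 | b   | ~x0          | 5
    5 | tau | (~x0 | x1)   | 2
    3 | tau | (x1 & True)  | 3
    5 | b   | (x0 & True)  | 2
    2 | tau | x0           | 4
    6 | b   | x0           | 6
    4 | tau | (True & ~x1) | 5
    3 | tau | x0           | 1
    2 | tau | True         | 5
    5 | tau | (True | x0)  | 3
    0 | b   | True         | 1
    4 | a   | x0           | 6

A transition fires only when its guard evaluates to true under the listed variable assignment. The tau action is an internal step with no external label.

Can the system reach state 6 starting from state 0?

Guard filter leaves 6 enabled edge(s).
Layer 0: {0}
Layer 1: {1}  now seen {0,1}
R = {0,1}

Answer: UNREACHABLE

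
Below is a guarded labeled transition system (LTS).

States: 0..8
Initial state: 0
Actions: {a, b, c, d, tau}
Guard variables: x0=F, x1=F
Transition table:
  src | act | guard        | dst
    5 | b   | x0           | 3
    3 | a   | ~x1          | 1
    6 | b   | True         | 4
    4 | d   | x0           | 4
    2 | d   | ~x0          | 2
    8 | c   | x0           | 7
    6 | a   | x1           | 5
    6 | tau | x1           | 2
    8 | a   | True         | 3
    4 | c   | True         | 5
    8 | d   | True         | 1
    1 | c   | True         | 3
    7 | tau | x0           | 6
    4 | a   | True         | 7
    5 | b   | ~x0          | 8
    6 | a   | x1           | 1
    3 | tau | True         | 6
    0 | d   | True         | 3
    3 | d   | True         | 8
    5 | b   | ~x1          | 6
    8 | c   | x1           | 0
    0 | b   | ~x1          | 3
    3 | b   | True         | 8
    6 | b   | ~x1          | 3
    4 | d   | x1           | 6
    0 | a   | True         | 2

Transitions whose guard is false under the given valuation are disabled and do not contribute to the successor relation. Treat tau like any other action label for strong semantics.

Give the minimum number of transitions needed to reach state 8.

Answer: 2

Working:
Layered search for 8:
  L0 = {0}
  L1 = {2,3}
  L2 = {1,6,8}
first hit 8 at d=2 via b·b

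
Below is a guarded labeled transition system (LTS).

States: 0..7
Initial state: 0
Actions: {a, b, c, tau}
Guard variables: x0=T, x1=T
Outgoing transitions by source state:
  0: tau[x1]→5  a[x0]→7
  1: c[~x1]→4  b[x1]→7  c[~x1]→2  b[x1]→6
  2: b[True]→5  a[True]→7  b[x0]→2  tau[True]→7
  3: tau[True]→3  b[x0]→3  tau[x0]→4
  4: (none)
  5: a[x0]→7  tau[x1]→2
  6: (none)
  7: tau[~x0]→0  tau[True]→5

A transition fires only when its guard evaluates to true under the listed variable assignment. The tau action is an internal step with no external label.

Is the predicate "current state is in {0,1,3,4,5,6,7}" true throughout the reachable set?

Answer: INVARIANT VIOLATED at state 2

Trace:
Inv-set: {0,1,3,4,5,6,7}
Reachable = {0,2,5,7}
  0: ok
  2: outside
  5: ok
  7: ok
counterexample path to 2: tau·tau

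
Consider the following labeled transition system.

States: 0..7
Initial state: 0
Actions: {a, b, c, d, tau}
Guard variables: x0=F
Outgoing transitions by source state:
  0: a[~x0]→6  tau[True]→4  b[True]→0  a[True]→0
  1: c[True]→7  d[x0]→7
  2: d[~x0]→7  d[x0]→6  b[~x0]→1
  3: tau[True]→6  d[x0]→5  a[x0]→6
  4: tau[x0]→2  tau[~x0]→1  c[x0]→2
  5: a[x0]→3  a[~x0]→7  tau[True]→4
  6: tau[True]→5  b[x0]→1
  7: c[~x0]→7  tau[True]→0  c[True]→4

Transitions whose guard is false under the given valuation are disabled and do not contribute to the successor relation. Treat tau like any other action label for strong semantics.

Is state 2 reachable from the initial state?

Answer: UNREACHABLE

Working:
Guard filter leaves 15 enabled edge(s).
L0 = {0}
L1 = {4,6}  cumulative {0,4,6}
L2 = {1,5}  cumulative {0,1,4,5,6}
L3 = {7}  cumulative {0,1,4,5,6,7}
Reachable = {0,1,4,5,6,7}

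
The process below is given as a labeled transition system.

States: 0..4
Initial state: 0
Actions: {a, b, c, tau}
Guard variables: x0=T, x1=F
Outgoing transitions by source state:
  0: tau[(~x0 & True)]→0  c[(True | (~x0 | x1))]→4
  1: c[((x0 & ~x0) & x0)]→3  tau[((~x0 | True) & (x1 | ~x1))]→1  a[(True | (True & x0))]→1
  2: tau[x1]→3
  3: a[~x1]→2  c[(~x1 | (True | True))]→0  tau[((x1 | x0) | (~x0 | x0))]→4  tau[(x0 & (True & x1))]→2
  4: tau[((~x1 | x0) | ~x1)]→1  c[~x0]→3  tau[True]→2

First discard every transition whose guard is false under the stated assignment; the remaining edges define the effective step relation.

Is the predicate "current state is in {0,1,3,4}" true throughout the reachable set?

Answer: INVARIANT VIOLATED at state 2

Trace:
Allowed set {0,1,3,4}
R = {0,1,2,4}
  0: ok
  1: ok
  2: VIOLATES
  4: ok
counterexample path to 2: c·tau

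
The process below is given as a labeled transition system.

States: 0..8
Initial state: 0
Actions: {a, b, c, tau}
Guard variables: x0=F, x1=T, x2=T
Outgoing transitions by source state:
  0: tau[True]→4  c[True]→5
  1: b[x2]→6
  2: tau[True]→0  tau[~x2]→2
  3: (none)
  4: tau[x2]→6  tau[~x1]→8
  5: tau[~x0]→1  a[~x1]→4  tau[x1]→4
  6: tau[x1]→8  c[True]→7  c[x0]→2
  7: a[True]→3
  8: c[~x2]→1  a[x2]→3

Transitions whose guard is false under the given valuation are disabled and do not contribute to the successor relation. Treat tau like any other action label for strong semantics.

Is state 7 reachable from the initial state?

Guard filter leaves 11 enabled edge(s).
Layer 0: {0}
Layer 1: {4,5}  total {0,4,5}
Layer 2: {1,6}  total {0,1,4,5,6}
Layer 3: {7,8}  total {0,1,4,5,6,7,8}
Layer 4: {3}  total {0,1,3,4,5,6,7,8}
Reach set: {0,1,3,4,5,6,7,8}
trace reaching 7: tau·tau·c

Answer: REACHABLE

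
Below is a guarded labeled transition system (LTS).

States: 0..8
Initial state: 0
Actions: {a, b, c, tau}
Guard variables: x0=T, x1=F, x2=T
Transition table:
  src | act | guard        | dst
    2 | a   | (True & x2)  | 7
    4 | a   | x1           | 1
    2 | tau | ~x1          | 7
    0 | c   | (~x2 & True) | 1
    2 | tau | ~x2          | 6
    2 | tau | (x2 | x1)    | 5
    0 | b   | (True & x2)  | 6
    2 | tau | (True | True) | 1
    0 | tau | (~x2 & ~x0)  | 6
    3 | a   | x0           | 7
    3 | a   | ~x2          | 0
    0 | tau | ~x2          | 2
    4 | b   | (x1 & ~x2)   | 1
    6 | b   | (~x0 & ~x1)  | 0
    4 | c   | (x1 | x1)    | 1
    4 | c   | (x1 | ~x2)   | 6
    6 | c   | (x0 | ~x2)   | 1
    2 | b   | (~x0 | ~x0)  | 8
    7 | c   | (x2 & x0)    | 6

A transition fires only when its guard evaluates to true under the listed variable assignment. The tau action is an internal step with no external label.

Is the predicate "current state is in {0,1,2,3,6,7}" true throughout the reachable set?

Allowed set {0,1,2,3,6,7}
Reach set: {0,1,6}
  0: ok
  1: ok
  6: ok

Answer: INVARIANT HOLDS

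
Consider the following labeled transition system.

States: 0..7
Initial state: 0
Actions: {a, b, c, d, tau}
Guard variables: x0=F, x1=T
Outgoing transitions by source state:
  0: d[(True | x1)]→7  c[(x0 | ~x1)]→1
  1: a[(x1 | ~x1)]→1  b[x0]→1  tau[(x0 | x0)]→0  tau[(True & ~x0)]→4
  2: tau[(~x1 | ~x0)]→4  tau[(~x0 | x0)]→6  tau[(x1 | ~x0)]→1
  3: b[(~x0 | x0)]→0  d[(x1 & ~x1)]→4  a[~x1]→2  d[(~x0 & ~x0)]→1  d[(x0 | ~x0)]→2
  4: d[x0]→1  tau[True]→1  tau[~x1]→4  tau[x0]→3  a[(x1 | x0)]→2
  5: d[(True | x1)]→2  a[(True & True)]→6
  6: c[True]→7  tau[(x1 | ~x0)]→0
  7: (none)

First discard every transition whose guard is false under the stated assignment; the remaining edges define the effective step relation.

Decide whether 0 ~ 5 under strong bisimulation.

Answer: NOT BISIMILAR

Working:
Compute ~ classes (split until stable):
  round 0: {{0,1,2,3,4,5,6,7}}
  round 1: {{0},{1,4},{2},{3},{5},{6},{7}}
  round 2: {{0},{1},{2},{3},{4},{5},{6},{7}}
Fixed point at round 3; 8 class(es).
class of 0: {0}; class of 5: {5}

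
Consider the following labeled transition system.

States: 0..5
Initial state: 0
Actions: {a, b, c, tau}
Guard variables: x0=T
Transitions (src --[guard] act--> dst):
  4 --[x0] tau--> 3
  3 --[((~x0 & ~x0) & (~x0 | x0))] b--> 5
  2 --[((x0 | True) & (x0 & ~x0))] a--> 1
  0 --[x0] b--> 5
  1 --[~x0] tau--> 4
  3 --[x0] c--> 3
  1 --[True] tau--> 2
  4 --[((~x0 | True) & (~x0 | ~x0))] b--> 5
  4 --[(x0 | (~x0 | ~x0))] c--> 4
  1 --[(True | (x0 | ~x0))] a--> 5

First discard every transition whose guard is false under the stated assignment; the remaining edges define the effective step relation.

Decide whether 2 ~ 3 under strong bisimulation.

Bisimulation quotient by refinement:
  π0 = {{0,1,2,3,4,5}}
  π1 = {{0},{1},{2,5},{3},{4}}
stable after 2 split(s): 5 block(s)
[2]={2,5}  [3]={3}

Answer: NOT BISIMILAR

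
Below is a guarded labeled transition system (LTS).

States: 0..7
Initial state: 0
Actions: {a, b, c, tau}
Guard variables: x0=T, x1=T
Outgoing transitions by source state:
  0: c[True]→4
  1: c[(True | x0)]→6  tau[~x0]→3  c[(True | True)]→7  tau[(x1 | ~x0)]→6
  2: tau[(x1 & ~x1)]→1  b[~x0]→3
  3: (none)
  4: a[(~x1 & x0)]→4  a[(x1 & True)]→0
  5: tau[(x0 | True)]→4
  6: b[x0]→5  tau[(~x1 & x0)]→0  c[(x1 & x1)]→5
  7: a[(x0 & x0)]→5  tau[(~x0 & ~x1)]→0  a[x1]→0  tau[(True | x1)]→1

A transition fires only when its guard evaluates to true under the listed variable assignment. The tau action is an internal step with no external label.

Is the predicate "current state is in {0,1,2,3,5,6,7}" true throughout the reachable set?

Safe = {0,1,2,3,5,6,7}
Reachable = {0,4}
  0: safe
  4: VIOLATES
witness against invariant: c → 4

Answer: INVARIANT VIOLATED at state 4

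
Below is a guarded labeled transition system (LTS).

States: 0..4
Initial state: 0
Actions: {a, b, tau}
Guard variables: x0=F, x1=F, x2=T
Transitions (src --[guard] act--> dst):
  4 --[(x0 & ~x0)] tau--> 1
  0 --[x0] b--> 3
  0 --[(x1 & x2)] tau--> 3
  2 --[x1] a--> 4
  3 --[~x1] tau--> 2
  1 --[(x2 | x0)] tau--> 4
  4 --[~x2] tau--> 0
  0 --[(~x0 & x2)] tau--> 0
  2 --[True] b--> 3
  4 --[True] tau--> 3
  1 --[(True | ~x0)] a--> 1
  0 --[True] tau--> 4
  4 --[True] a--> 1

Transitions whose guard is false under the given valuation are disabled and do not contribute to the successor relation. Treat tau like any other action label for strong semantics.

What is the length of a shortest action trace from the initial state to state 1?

Answer: 2

Working:
Layered search for 1:
  depth 0: {0}
  depth 1: {4}
  depth 2: {1,3}
1 enters at depth 2; path tau·a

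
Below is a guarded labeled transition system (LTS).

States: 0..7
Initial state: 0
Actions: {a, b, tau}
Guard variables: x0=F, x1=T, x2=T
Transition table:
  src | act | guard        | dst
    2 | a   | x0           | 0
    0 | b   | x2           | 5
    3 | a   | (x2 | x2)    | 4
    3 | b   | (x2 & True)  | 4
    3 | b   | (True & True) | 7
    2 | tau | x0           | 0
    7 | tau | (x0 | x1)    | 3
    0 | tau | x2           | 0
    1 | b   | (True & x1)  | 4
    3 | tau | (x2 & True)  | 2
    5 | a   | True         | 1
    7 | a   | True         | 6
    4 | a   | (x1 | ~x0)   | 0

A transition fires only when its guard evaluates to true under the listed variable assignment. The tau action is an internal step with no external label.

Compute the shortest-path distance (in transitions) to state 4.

Answer: 3

Analysis:
BFS to 4:
  L0 = {0}
  L1 = {5}
  L2 = {1}
  L3 = {4}
depth(4)=3, e.g. b·a·b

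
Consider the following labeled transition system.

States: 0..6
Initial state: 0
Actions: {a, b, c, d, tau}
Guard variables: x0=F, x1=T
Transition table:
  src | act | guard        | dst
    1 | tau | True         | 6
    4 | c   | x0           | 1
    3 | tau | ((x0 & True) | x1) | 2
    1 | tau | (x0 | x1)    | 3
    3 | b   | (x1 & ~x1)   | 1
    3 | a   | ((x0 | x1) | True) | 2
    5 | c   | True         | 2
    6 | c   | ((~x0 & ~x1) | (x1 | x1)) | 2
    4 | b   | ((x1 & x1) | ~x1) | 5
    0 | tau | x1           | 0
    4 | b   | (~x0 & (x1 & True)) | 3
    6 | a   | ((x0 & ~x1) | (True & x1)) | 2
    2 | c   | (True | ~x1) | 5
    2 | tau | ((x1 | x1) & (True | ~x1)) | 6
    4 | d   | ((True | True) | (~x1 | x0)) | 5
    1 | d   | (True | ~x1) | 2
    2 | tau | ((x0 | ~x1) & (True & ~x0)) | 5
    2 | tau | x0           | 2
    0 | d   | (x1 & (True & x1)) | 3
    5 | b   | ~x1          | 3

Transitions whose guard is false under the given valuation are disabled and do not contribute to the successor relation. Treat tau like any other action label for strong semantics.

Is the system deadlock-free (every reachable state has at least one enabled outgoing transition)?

Answer: DEADLOCK-FREE

Analysis:
Reach set: {0,2,3,5,6}
  0: d→3  tau→0  [deg 2]
  2: c→5  tau→6  [deg 2]
  3: a→2  tau→2  [deg 2]
  5: c→2  [deg 1]
  6: a→2  c→2  [deg 2]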